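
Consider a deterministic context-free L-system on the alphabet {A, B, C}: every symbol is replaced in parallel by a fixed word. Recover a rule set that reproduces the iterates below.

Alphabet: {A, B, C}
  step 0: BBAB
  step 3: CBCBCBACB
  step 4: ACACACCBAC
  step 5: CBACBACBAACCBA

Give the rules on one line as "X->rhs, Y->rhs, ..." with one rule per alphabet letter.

  step 4 ⇒ step 5: ACACACCBAC ⇒ CB·A·CB·A·CB·A·A·C·CB·A
    A ↦ CB
    B ↦ C
    C ↦ A

A->CB, B->C, C->A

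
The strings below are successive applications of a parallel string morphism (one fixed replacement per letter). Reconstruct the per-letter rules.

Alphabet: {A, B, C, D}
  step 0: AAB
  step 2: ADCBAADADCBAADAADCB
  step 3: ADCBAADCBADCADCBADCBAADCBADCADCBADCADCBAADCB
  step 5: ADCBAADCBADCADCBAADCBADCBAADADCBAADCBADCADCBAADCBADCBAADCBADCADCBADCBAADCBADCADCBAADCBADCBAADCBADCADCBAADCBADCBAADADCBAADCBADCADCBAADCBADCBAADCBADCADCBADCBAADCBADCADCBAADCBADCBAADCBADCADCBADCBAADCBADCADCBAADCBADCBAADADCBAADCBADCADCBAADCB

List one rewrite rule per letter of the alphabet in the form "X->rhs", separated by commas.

  step 2 ⇒ step 3: ADCBAADADCBAADAADCB ⇒ ADC·B·AAD·CB·ADC·ADC·B·ADC·B·AAD·CB·ADC·ADC·B·ADC·ADC·B·AAD·CB
    A ↦ ADC
    B ↦ CB
    C ↦ AAD
    D ↦ B

A->ADC, B->CB, C->AAD, D->B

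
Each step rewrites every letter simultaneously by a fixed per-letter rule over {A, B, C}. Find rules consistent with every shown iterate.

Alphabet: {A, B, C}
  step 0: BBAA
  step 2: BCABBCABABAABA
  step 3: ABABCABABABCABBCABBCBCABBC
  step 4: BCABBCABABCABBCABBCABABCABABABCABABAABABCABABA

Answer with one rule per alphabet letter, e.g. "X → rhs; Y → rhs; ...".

  step 3 ⇒ step 4: ABABCABABABCABBCABBCBCABBC ⇒ BC·AB·BC·AB·A·BC·AB·BC·AB·BC·AB·A·BC·AB·AB·A·BC·AB·AB·A·AB·A·BC·AB·AB·A
    A ↦ BC
    B ↦ AB
    C ↦ A

A->BC, B->AB, C->A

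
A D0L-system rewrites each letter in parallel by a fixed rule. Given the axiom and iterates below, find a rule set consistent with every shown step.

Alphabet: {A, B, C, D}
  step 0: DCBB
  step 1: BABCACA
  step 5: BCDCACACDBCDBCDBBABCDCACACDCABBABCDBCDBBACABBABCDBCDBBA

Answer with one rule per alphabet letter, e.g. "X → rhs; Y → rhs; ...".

A->CD, B->CA, C->B, D->BA

  step 0 ⇒ step 1: DCBB ⇒ BA·B·CA·CA
    B ↦ CA
    C ↦ B
    D ↦ BA
    A ↦ CD  (constrained at step 1)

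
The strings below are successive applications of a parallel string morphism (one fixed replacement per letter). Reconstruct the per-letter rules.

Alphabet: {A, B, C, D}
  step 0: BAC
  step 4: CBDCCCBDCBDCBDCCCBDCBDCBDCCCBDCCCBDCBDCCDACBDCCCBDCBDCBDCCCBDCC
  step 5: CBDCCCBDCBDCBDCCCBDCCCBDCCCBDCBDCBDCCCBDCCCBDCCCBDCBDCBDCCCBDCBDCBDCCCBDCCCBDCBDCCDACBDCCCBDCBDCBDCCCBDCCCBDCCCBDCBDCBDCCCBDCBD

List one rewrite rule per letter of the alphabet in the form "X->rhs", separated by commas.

A->CDA, B->C, C->CBD, D->C

  step 4 ⇒ step 5: CBDCCCBDCBDCBDCCCBDCBDCBDCCCBDCCCBDCBDCCDACBDCCCBDCBDCBDCCCBDCC ⇒ CBD·C·C·CBD·CBD·CBD·C·C·CBD·C·C·CBD·C·C·CBD·CBD·CBD·C·C·CBD·C·C·CBD·C·C·CBD·CBD·CBD·C·C·CBD·CBD·CBD·C·C·CBD·C·C·CBD·CBD·C·CDA·CBD·C·C·CBD·CBD·CBD·C·C·CBD·C·C·CBD·C·C·CBD·CBD·CBD·C·C·CBD·CBD
    A ↦ CDA
    B ↦ C
    C ↦ CBD
    D ↦ C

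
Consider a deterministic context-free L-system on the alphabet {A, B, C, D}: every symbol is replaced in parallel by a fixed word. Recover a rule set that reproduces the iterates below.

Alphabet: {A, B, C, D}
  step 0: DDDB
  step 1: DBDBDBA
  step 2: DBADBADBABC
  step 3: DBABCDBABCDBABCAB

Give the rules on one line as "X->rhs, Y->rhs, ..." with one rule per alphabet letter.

  step 2 ⇒ step 3: DBADBADBABC ⇒ DB·A·BC·DB·A·BC·DB·A·BC·A·B
    A ↦ BC
    B ↦ A
    C ↦ B
    D ↦ DB

A->BC, B->A, C->B, D->DB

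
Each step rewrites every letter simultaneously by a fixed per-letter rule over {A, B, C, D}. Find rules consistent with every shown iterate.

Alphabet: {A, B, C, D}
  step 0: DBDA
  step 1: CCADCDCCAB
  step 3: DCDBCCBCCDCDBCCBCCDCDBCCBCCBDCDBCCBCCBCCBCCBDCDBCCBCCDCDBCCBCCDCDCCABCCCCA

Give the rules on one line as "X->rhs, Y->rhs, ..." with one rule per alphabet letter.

  step 0 ⇒ step 1: DBDA ⇒ CCA·DCD·CCA·B
    A ↦ B
    B ↦ DCD
    D ↦ CCA
    C ↦ BCC  (constrained at step 1)

A->B, B->DCD, C->BCC, D->CCA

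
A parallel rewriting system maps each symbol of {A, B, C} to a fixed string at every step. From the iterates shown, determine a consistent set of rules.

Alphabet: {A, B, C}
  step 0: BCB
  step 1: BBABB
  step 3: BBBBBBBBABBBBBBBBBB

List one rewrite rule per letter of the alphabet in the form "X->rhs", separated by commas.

A->CB, B->BB, C->A

  step 0 ⇒ step 1: BCB ⇒ BB·A·BB
    B ↦ BB
    C ↦ A
    A ↦ CB  (constrained at step 1)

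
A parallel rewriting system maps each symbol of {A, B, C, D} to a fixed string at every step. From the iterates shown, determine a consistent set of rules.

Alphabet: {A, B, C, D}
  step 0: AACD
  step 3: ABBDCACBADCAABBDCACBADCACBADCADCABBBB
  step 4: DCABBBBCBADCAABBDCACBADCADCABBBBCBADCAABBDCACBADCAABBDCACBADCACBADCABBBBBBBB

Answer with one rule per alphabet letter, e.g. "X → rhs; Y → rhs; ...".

  step 3 ⇒ step 4: ABBDCACBADCAABBDCACBADCACBADCADCABBBB ⇒ DCA·BB·BB·CB·A·DCA·A·BB·DCA·CB·A·DCA·DCA·BB·BB·CB·A·DCA·A·BB·DCA·CB·A·DCA·A·BB·DCA·CB·A·DCA·CB·A·DCA·BB·BB·BB·BB
    A ↦ DCA
    B ↦ BB
    C ↦ A
    D ↦ CB

A->DCA, B->BB, C->A, D->CB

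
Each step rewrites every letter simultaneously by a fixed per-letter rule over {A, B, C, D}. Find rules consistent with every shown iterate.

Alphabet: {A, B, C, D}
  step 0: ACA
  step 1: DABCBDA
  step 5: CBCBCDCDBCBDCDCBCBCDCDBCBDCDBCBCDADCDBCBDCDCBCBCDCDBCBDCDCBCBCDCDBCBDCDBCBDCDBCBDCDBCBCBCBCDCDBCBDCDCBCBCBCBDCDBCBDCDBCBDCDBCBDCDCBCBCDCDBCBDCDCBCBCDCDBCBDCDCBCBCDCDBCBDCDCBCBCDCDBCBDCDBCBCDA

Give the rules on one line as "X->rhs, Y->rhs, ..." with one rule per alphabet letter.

A->DA, B->DCD, C->BCB, D->C

  step 0 ⇒ step 1: ACA ⇒ DA·BCB·DA
    A ↦ DA
    C ↦ BCB
    B ↦ DCD  (constrained at step 1)
    D ↦ C  (constrained at step 1)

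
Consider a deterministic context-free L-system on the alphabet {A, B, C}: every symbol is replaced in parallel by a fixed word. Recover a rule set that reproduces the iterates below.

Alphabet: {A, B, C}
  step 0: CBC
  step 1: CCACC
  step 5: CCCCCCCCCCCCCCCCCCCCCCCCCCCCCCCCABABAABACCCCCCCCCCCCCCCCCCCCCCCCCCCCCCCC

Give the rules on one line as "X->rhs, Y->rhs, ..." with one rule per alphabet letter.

  step 0 ⇒ step 1: CBC ⇒ CC·A·CC
    B ↦ A
    C ↦ CC
    A ↦ BA  (constrained at step 1)

A->BA, B->A, C->CC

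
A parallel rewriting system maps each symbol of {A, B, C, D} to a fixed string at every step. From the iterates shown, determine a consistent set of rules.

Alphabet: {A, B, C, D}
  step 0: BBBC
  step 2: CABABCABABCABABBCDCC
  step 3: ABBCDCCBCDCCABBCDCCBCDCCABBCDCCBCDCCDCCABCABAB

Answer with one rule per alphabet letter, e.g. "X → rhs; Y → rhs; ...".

  step 2 ⇒ step 3: CABABCABABCABABBCDCC ⇒ AB·BC·DCC·BC·DCC·AB·BC·DCC·BC·DCC·AB·BC·DCC·BC·DCC·DCC·AB·C·AB·AB
    A ↦ BC
    B ↦ DCC
    C ↦ AB
    D ↦ C

A->BC, B->DCC, C->AB, D->C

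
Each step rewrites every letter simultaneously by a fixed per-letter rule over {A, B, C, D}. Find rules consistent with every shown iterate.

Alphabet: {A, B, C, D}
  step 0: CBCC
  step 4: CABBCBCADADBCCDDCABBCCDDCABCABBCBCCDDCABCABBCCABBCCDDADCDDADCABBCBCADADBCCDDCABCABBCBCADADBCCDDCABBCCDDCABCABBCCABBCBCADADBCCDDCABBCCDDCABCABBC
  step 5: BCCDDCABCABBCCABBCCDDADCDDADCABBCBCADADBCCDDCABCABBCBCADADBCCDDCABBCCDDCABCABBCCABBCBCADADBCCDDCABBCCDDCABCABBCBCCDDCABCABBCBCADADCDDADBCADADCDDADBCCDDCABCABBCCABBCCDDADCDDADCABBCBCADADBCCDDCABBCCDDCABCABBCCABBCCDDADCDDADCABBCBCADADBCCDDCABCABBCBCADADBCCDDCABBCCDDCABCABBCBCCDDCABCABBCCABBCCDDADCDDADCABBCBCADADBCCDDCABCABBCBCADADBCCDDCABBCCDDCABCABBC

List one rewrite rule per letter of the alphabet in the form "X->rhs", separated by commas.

A->CDD, B->CAB, C->BC, D->AD

  step 4 ⇒ step 5: CABBCBCADADBCCDDCABBCCDDCABCABBCBCCDDCABCABBCCABBCCDDADCDDADCABBCBCADADBCCDDCABCABBCBCADADBCCDDCABBCCDDCABCABBCCABBCBCADADBCCDDCABBCCDDCABCABBC ⇒ BC·CDD·CAB·CAB·BC·CAB·BC·CDD·AD·CDD·AD·CAB·BC·BC·AD·AD·BC·CDD·CAB·CAB·BC·BC·AD·AD·BC·CDD·CAB·BC·CDD·CAB·CAB·BC·CAB·BC·BC·AD·AD·BC·CDD·CAB·BC·CDD·CAB·CAB·BC·BC·CDD·CAB·CAB·BC·BC·AD·AD·CDD·AD·BC·AD·AD·CDD·AD·BC·CDD·CAB·CAB·BC·CAB·BC·CDD·AD·CDD·AD·CAB·BC·BC·AD·AD·BC·CDD·CAB·BC·CDD·CAB·CAB·BC·CAB·BC·CDD·AD·CDD·AD·CAB·BC·BC·AD·AD·BC·CDD·CAB·CAB·BC·BC·AD·AD·BC·CDD·CAB·BC·CDD·CAB·CAB·BC·BC·CDD·CAB·CAB·BC·CAB·BC·CDD·AD·CDD·AD·CAB·BC·BC·AD·AD·BC·CDD·CAB·CAB·BC·BC·AD·AD·BC·CDD·CAB·BC·CDD·CAB·CAB·BC
    A ↦ CDD
    B ↦ CAB
    C ↦ BC
    D ↦ AD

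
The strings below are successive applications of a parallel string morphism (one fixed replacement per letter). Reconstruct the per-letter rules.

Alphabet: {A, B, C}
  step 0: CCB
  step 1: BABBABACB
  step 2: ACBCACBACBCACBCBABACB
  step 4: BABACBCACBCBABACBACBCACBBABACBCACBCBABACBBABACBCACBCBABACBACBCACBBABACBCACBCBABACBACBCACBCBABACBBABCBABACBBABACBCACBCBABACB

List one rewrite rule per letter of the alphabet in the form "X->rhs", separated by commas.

A->C, B->ACB, C->BAB

  step 1 ⇒ step 2: BABBABACB ⇒ ACB·C·ACB·ACB·C·ACB·C·BAB·ACB
    A ↦ C
    B ↦ ACB
    C ↦ BAB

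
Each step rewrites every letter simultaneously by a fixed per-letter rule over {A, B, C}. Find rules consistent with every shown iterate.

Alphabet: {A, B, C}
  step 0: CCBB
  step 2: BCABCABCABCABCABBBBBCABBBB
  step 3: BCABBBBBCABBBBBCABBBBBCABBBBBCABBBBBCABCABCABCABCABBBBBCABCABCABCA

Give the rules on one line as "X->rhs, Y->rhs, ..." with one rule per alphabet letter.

A->BB, B->BCA, C->BB

  step 2 ⇒ step 3: BCABCABCABCABCABBBBBCABBBB ⇒ BCA·BB·BB·BCA·BB·BB·BCA·BB·BB·BCA·BB·BB·BCA·BB·BB·BCA·BCA·BCA·BCA·BCA·BB·BB·BCA·BCA·BCA·BCA
    A ↦ BB
    B ↦ BCA
    C ↦ BB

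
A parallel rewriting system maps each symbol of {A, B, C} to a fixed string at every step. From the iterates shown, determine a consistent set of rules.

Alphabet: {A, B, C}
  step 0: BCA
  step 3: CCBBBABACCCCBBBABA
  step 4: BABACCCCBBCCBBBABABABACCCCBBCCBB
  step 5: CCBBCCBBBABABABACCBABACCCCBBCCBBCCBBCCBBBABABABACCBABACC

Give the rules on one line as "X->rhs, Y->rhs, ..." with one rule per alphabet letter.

A->CBB, B->C, C->BA

  step 4 ⇒ step 5: BABACCCCBBCCBBBABABABACCCCBBCCBB ⇒ C·CBB·C·CBB·BA·BA·BA·BA·C·C·BA·BA·C·C·C·CBB·C·CBB·C·CBB·C·CBB·BA·BA·BA·BA·C·C·BA·BA·C·C
    A ↦ CBB
    B ↦ C
    C ↦ BA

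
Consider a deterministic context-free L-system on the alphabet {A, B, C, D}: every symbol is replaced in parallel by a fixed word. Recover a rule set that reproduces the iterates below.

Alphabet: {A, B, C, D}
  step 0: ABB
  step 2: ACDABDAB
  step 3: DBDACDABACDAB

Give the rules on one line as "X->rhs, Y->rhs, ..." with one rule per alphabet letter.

A->D, B->AB, C->BD, D->AC

  step 2 ⇒ step 3: ACDABDAB ⇒ D·BD·AC·D·AB·AC·D·AB
    A ↦ D
    B ↦ AB
    C ↦ BD
    D ↦ AC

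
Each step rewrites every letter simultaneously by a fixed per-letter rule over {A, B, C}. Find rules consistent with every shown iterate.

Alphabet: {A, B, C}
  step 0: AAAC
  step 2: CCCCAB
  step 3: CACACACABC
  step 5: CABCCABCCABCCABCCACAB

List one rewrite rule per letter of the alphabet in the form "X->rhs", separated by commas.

  step 2 ⇒ step 3: CCCCAB ⇒ CA·CA·CA·CA·B·C
    A ↦ B
    B ↦ C
    C ↦ CA

A->B, B->C, C->CA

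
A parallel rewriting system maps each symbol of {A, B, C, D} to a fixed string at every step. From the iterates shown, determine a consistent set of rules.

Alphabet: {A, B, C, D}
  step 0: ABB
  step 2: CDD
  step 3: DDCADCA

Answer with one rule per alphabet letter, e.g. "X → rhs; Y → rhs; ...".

A->B, B->C, C->D, D->DCA

  step 2 ⇒ step 3: CDD ⇒ D·DCA·DCA
    C ↦ D
    D ↦ DCA
    A ↦ B  (constrained at step 0)
    B ↦ C  (constrained at step 0)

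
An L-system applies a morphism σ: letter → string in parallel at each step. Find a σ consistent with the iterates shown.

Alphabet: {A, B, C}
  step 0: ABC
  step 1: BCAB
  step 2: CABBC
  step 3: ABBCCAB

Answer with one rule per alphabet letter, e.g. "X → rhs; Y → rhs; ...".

A->B, B->C, C->AB

  step 2 ⇒ step 3: CABBC ⇒ AB·B·C·C·AB
    A ↦ B
    B ↦ C
    C ↦ AB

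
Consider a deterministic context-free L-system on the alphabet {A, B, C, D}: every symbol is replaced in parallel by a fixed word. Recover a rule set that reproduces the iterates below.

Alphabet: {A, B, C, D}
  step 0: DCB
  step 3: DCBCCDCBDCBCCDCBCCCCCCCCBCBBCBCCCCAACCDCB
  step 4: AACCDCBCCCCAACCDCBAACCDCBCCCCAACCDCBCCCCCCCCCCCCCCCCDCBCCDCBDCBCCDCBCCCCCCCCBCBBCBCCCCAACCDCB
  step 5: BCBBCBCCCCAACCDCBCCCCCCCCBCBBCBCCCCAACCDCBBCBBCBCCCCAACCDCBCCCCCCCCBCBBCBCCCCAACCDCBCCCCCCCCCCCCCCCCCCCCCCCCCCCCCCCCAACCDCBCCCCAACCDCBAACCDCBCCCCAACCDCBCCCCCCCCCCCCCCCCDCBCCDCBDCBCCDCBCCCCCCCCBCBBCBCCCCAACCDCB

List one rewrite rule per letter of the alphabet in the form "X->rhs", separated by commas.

  step 4 ⇒ step 5: AACCDCBCCCCAACCDCBAACCDCBCCCCAACCDCBCCCCCCCCCCCCCCCCDCBCCDCBDCBCCDCBCCCCCCCCBCBBCBCCCCAACCDCB ⇒ BCB·BCB·CC·CC·AA·CC·DCB·CC·CC·CC·CC·BCB·BCB·CC·CC·AA·CC·DCB·BCB·BCB·CC·CC·AA·CC·DCB·CC·CC·CC·CC·BCB·BCB·CC·CC·AA·CC·DCB·CC·CC·CC·CC·CC·CC·CC·CC·CC·CC·CC·CC·CC·CC·CC·CC·AA·CC·DCB·CC·CC·AA·CC·DCB·AA·CC·DCB·CC·CC·AA·CC·DCB·CC·CC·CC·CC·CC·CC·CC·CC·DCB·CC·DCB·DCB·CC·DCB·CC·CC·CC·CC·BCB·BCB·CC·CC·AA·CC·DCB
    A ↦ BCB
    B ↦ DCB
    C ↦ CC
    D ↦ AA

A->BCB, B->DCB, C->CC, D->AA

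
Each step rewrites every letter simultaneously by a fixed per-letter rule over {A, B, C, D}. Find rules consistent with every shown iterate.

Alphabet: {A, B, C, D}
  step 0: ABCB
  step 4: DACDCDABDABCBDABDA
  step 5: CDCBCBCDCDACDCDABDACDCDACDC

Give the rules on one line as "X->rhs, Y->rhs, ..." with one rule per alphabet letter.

  step 4 ⇒ step 5: DACDCDABDABCBDABDA ⇒ C·DC·B·C·B·C·DC·DA·C·DC·DA·B·DA·C·DC·DA·C·DC
    A ↦ DC
    B ↦ DA
    C ↦ B
    D ↦ C

A->DC, B->DA, C->B, D->C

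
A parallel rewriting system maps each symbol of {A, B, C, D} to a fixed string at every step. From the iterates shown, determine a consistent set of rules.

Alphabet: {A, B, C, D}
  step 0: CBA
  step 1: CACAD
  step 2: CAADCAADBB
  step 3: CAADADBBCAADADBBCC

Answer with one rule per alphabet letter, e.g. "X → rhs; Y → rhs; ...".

  step 2 ⇒ step 3: CAADCAADBB ⇒ CA·AD·AD·BB·CA·AD·AD·BB·C·C
    A ↦ AD
    B ↦ C
    C ↦ CA
    D ↦ BB

A->AD, B->C, C->CA, D->BB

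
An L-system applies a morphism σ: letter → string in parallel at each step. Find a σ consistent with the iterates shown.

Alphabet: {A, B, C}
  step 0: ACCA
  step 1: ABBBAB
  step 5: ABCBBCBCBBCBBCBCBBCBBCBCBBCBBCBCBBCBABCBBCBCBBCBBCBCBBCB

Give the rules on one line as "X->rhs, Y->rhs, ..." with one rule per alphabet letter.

  step 0 ⇒ step 1: ACCA ⇒ AB·B·B·AB
    A ↦ AB
    C ↦ B
    B ↦ CB  (constrained at step 1)

A->AB, B->CB, C->B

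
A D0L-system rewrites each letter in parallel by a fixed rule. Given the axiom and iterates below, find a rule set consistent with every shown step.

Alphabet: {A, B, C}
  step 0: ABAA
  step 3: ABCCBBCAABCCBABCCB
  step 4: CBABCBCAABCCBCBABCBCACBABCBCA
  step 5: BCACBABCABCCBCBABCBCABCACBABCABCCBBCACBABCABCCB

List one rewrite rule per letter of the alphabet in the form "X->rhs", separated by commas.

  step 4 ⇒ step 5: CBABCBCAABCCBCBABCBCACBABCBCA ⇒ BC·A·CB·A·BC·A·BC·CB·CB·A·BC·BC·A·BC·A·CB·A·BC·A·BC·CB·BC·A·CB·A·BC·A·BC·CB
    A ↦ CB
    B ↦ A
    C ↦ BC

A->CB, B->A, C->BC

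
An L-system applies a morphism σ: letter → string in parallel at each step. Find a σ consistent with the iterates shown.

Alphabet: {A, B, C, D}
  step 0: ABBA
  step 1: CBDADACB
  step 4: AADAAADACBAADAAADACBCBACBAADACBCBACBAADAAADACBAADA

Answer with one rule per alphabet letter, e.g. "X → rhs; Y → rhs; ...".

  step 0 ⇒ step 1: ABBA ⇒ CB·DA·DA·CB
    A ↦ CB
    B ↦ DA
    C ↦ AA  (constrained at step 1)
    D ↦ A  (constrained at step 1)

A->CB, B->DA, C->AA, D->A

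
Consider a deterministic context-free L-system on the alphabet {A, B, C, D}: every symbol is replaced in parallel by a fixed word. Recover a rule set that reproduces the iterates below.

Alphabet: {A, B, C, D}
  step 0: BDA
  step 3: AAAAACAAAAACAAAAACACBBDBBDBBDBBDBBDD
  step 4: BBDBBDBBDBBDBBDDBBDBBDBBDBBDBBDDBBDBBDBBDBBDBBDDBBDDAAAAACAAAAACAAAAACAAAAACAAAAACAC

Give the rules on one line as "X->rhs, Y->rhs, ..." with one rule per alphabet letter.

A->BBD, B->AA, C->D, D->AC

  step 3 ⇒ step 4: AAAAACAAAAACAAAAACACBBDBBDBBDBBDBBDD ⇒ BBD·BBD·BBD·BBD·BBD·D·BBD·BBD·BBD·BBD·BBD·D·BBD·BBD·BBD·BBD·BBD·D·BBD·D·AA·AA·AC·AA·AA·AC·AA·AA·AC·AA·AA·AC·AA·AA·AC·AC
    A ↦ BBD
    B ↦ AA
    C ↦ D
    D ↦ AC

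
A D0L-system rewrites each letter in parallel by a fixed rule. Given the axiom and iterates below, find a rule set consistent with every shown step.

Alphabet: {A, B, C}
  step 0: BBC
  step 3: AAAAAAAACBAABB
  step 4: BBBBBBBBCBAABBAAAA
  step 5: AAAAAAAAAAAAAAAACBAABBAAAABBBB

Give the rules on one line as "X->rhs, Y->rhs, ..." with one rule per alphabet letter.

  step 4 ⇒ step 5: BBBBBBBBCBAABBAAAA ⇒ AA·AA·AA·AA·AA·AA·AA·AA·CB·AA·B·B·AA·AA·B·B·B·B
    A ↦ B
    B ↦ AA
    C ↦ CB

A->B, B->AA, C->CB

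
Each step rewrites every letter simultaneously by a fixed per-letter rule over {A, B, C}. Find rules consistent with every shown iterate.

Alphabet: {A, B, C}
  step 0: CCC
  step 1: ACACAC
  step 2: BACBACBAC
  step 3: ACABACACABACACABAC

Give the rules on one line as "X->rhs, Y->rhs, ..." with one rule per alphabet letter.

A->B, B->ACA, C->AC

  step 2 ⇒ step 3: BACBACBAC ⇒ ACA·B·AC·ACA·B·AC·ACA·B·AC
    A ↦ B
    B ↦ ACA
    C ↦ AC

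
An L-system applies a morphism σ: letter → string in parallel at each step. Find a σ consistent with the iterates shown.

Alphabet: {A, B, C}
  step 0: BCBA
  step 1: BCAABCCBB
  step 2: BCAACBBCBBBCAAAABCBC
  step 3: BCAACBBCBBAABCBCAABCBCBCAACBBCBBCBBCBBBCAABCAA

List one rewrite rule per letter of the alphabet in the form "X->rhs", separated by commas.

  step 2 ⇒ step 3: BCAACBBCBBBCAAAABCBC ⇒ BC·AA·CBB·CBB·AA·BC·BC·AA·BC·BC·BC·AA·CBB·CBB·CBB·CBB·BC·AA·BC·AA
    A ↦ CBB
    B ↦ BC
    C ↦ AA

A->CBB, B->BC, C->AA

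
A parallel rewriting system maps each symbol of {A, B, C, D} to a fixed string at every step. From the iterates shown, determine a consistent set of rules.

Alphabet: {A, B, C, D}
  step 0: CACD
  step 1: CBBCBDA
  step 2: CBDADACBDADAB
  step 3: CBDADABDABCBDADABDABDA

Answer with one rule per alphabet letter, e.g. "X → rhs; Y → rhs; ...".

  step 2 ⇒ step 3: CBDADACBDADAB ⇒ CB·DA·DA·B·DA·B·CB·DA·DA·B·DA·B·DA
    A ↦ B
    B ↦ DA
    C ↦ CB
    D ↦ DA

A->B, B->DA, C->CB, D->DA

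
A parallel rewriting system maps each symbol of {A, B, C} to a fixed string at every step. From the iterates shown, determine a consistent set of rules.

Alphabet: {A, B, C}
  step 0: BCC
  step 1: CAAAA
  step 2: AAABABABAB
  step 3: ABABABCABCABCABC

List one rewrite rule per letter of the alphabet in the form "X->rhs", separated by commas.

  step 2 ⇒ step 3: AAABABABAB ⇒ AB·AB·AB·C·AB·C·AB·C·AB·C
    A ↦ AB
    B ↦ C
  step 0 ⇒ step 1: BCC ⇒ C·AA·AA
    C ↦ AA

A->AB, B->C, C->AA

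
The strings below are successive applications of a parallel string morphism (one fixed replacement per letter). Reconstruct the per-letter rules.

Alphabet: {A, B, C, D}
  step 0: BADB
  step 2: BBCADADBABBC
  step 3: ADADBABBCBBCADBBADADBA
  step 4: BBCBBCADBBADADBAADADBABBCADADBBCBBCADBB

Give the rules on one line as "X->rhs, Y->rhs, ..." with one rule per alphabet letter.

  step 3 ⇒ step 4: ADADBABBCBBCADBBADADBA ⇒ BB·C·BB·C·AD·BB·AD·AD·BA·AD·AD·BA·BB·C·AD·AD·BB·C·BB·C·AD·BB
    A ↦ BB
    B ↦ AD
    C ↦ BA
    D ↦ C

A->BB, B->AD, C->BA, D->C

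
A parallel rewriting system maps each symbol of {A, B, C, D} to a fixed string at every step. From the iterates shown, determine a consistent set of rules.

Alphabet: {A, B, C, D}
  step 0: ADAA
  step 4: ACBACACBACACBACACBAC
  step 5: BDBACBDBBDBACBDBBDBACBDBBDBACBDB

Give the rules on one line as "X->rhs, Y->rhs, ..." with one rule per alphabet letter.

  step 4 ⇒ step 5: ACBACACBACACBACACBAC ⇒ B·DB·AC·B·DB·B·DB·AC·B·DB·B·DB·AC·B·DB·B·DB·AC·B·DB
    A ↦ B
    B ↦ AC
    C ↦ DB
    D ↦ B  (constrained at step 0)

A->B, B->AC, C->DB, D->B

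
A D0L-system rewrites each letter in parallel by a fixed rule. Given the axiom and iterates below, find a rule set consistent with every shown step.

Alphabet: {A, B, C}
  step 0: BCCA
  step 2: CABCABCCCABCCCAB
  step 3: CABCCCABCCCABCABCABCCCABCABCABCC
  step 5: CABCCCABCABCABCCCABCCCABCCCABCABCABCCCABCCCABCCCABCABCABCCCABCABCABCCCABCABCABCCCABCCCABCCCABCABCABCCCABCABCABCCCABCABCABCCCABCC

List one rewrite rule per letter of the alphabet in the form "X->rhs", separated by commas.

  step 2 ⇒ step 3: CABCABCCCABCCCAB ⇒ CAB·C·C·CAB·C·C·CAB·CAB·CAB·C·C·CAB·CAB·CAB·C·C
    A ↦ C
    B ↦ C
    C ↦ CAB

A->C, B->C, C->CAB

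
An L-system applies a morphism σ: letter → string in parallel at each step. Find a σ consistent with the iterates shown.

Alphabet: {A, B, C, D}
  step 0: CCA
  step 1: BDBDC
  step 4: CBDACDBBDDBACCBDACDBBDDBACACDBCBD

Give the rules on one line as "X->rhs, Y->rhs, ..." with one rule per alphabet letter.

A->C, B->DB, C->BD, D->AC

  step 0 ⇒ step 1: CCA ⇒ BD·BD·C
    A ↦ C
    C ↦ BD
    B ↦ DB  (constrained at step 1)
    D ↦ AC  (constrained at step 1)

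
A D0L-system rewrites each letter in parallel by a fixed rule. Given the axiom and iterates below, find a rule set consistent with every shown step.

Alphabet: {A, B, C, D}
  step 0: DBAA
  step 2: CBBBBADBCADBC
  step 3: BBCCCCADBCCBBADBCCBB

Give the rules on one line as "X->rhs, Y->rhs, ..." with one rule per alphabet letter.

  step 2 ⇒ step 3: CBBBBADBCADBC ⇒ BB·C·C·C·C·AD·BC·C·BB·AD·BC·C·BB
    A ↦ AD
    B ↦ C
    C ↦ BB
    D ↦ BC

A->AD, B->C, C->BB, D->BC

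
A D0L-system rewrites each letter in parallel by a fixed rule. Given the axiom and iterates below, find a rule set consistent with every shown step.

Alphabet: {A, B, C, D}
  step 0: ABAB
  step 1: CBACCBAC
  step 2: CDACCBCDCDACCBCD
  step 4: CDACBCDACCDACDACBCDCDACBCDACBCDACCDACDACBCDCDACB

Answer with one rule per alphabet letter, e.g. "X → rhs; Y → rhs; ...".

  step 1 ⇒ step 2: CBACCBAC ⇒ CD·AC·CB·CD·CD·AC·CB·CD
    A ↦ CB
    B ↦ AC
    C ↦ CD
    D ↦ A  (constrained at step 2)

A->CB, B->AC, C->CD, D->A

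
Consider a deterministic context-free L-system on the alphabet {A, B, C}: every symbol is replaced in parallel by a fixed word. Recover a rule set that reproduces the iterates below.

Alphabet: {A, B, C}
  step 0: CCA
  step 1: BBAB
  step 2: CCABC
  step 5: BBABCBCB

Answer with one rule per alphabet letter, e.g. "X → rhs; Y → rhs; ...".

A->AB, B->C, C->B

  step 1 ⇒ step 2: BBAB ⇒ C·C·AB·C
    A ↦ AB
    B ↦ C
  step 0 ⇒ step 1: CCA ⇒ B·B·AB
    C ↦ B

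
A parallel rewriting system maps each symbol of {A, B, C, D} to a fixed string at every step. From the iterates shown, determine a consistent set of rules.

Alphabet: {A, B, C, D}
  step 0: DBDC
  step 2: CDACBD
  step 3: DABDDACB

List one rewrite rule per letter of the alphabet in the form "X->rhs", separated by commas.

A->D, B->C, C->DA, D->B

  step 2 ⇒ step 3: CDACBD ⇒ DA·B·D·DA·C·B
    A ↦ D
    B ↦ C
    C ↦ DA
    D ↦ B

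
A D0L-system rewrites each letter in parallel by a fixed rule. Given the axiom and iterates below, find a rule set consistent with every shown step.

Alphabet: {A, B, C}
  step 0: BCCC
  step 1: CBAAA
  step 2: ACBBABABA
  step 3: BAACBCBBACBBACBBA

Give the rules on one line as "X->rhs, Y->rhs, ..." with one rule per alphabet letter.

  step 2 ⇒ step 3: ACBBABABA ⇒ BA·A·CB·CB·BA·CB·BA·CB·BA
    A ↦ BA
    B ↦ CB
    C ↦ A

A->BA, B->CB, C->A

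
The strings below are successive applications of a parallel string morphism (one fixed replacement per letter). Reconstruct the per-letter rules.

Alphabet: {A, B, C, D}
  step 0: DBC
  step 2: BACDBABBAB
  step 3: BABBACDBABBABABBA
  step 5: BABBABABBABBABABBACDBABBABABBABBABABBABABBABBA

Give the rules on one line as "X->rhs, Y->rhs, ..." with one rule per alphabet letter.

  step 2 ⇒ step 3: BACDBABBAB ⇒ BA·B·BA·CD·BA·B·BA·BA·B·BA
    A ↦ B
    B ↦ BA
    C ↦ BA
    D ↦ CD

A->B, B->BA, C->BA, D->CD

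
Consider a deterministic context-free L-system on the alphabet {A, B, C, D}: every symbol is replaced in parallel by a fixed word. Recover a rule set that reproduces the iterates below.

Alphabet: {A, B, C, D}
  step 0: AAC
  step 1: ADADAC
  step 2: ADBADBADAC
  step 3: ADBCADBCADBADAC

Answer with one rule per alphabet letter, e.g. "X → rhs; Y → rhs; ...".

  step 2 ⇒ step 3: ADBADBADAC ⇒ AD·B·C·AD·B·C·AD·B·AD·AC
    A ↦ AD
    B ↦ C
    C ↦ AC
    D ↦ B

A->AD, B->C, C->AC, D->B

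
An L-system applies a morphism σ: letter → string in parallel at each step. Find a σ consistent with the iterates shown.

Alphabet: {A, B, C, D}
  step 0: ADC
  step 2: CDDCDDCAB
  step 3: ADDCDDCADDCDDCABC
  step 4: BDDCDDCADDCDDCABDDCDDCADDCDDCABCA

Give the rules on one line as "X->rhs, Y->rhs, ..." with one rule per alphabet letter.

  step 3 ⇒ step 4: ADDCDDCADDCDDCABC ⇒ B·DDC·DDC·A·DDC·DDC·A·B·DDC·DDC·A·DDC·DDC·A·B·C·A
    A ↦ B
    B ↦ C
    C ↦ A
    D ↦ DDC

A->B, B->C, C->A, D->DDC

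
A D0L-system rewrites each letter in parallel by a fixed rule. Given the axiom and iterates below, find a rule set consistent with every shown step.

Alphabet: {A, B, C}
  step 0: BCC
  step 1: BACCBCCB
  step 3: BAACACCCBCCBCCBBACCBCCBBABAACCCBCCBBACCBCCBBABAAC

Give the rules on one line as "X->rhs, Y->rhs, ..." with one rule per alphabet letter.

A->AC, B->BA, C->CCB

  step 0 ⇒ step 1: BCC ⇒ BA·CCB·CCB
    B ↦ BA
    C ↦ CCB
    A ↦ AC  (constrained at step 1)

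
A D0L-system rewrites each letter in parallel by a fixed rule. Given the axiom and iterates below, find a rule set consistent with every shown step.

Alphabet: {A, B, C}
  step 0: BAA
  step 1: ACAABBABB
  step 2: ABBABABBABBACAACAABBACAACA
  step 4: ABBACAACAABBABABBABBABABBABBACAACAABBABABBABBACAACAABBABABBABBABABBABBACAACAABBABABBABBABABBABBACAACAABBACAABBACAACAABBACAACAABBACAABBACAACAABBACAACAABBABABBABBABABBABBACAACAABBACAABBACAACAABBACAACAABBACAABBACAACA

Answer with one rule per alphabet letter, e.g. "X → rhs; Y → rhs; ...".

A->ABB, B->ACA, C->AB

  step 1 ⇒ step 2: ACAABBABB ⇒ ABB·AB·ABB·ABB·ACA·ACA·ABB·ACA·ACA
    A ↦ ABB
    B ↦ ACA
    C ↦ AB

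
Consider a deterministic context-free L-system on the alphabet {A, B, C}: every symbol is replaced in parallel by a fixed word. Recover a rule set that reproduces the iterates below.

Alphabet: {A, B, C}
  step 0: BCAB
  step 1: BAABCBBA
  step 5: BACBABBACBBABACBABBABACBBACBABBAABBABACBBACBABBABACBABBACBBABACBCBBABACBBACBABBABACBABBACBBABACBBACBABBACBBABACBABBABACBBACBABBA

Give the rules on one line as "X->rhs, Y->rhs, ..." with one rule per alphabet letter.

A->CB, B->BA, C->AB

  step 0 ⇒ step 1: BCAB ⇒ BA·AB·CB·BA
    A ↦ CB
    B ↦ BA
    C ↦ AB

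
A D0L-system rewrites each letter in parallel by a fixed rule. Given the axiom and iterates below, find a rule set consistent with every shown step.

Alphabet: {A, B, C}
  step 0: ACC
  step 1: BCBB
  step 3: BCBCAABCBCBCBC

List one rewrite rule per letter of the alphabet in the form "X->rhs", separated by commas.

A->BC, B->AA, C->B

  step 0 ⇒ step 1: ACC ⇒ BC·B·B
    A ↦ BC
    C ↦ B
    B ↦ AA  (constrained at step 1)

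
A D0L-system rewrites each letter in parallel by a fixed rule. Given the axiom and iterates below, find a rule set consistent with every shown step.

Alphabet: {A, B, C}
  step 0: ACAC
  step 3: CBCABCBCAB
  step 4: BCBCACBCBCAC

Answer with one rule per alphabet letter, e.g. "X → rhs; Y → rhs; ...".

  step 3 ⇒ step 4: CBCABCBCAB ⇒ B·C·B·CA·C·B·C·B·CA·C
    A ↦ CA
    B ↦ C
    C ↦ B

A->CA, B->C, C->B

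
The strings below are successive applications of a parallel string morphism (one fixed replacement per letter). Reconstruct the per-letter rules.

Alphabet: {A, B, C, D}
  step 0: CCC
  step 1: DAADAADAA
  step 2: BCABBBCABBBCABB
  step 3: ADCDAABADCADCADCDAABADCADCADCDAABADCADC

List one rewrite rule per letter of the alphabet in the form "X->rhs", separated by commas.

A->B, B->ADC, C->DAA, D->BCA

  step 2 ⇒ step 3: BCABBBCABBBCABB ⇒ ADC·DAA·B·ADC·ADC·ADC·DAA·B·ADC·ADC·ADC·DAA·B·ADC·ADC
    A ↦ B
    B ↦ ADC
    C ↦ DAA
  step 1 ⇒ step 2: DAADAADAA ⇒ BCA·B·B·BCA·B·B·BCA·B·B
    D ↦ BCA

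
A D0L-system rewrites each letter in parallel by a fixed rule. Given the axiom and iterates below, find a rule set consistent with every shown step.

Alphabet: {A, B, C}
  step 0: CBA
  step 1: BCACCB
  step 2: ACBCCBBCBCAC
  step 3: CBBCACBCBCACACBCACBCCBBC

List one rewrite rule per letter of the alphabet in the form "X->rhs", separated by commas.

  step 2 ⇒ step 3: ACBCCBBCBCAC ⇒ CB·BC·AC·BC·BC·AC·AC·BC·AC·BC·CB·BC
    A ↦ CB
    B ↦ AC
    C ↦ BC

A->CB, B->AC, C->BC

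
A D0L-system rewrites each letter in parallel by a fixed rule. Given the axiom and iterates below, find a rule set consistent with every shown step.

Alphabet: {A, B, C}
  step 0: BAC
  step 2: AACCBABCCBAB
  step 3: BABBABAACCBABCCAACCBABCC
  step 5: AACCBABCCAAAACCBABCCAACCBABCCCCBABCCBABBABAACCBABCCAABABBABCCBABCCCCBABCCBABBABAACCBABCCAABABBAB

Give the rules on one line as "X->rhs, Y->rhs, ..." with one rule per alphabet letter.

A->BAB, B->CC, C->A

  step 2 ⇒ step 3: AACCBABCCBAB ⇒ BAB·BAB·A·A·CC·BAB·CC·A·A·CC·BAB·CC
    A ↦ BAB
    B ↦ CC
    C ↦ A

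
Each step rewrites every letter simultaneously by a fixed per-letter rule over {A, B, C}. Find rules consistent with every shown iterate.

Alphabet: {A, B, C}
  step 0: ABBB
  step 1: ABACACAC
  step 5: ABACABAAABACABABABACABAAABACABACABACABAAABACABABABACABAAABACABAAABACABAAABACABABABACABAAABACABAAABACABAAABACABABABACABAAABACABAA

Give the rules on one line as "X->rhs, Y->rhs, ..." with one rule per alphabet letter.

A->AB, B->AC, C->AA

  step 0 ⇒ step 1: ABBB ⇒ AB·AC·AC·AC
    A ↦ AB
    B ↦ AC
    C ↦ AA  (constrained at step 1)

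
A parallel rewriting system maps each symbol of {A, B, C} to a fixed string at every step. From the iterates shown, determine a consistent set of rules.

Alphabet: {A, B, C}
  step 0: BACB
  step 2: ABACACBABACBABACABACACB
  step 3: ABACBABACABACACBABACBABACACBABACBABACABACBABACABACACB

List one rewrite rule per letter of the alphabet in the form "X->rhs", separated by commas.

A->AB, B->ACB, C->AC

  step 2 ⇒ step 3: ABACACBABACBABACABACACB ⇒ AB·ACB·AB·AC·AB·AC·ACB·AB·ACB·AB·AC·ACB·AB·ACB·AB·AC·AB·ACB·AB·AC·AB·AC·ACB
    A ↦ AB
    B ↦ ACB
    C ↦ AC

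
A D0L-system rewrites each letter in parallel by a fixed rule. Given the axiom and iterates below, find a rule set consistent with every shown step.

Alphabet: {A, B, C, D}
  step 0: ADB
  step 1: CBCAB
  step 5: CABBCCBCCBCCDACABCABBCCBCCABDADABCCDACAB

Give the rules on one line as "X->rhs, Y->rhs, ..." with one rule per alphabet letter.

  step 0 ⇒ step 1: ADB ⇒ C·BC·AB
    A ↦ C
    B ↦ AB
    D ↦ BC
    C ↦ DA  (constrained at step 1)

A->C, B->AB, C->DA, D->BC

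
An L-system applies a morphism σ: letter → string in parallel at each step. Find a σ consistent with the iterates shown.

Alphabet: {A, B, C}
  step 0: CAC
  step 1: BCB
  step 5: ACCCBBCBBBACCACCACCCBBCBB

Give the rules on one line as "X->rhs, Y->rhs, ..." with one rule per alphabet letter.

A->C, B->ACC, C->B

  step 0 ⇒ step 1: CAC ⇒ B·C·B
    A ↦ C
    C ↦ B
    B ↦ ACC  (constrained at step 1)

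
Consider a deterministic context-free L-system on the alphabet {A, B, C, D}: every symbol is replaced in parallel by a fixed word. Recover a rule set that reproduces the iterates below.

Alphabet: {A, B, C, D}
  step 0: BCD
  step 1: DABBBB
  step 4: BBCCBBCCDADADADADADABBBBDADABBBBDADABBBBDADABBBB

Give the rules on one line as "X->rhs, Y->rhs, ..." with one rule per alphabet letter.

A->CC, B->DA, C->BB, D->BB

  step 0 ⇒ step 1: BCD ⇒ DA·BB·BB
    B ↦ DA
    C ↦ BB
    D ↦ BB
    A ↦ CC  (constrained at step 1)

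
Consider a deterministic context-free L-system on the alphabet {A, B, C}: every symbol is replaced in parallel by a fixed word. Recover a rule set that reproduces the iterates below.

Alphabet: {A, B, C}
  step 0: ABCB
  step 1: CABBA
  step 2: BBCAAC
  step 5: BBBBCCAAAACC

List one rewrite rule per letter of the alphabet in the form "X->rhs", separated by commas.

  step 1 ⇒ step 2: CABBA ⇒ BB·C·A·A·C
    A ↦ C
    B ↦ A
    C ↦ BB

A->C, B->A, C->BB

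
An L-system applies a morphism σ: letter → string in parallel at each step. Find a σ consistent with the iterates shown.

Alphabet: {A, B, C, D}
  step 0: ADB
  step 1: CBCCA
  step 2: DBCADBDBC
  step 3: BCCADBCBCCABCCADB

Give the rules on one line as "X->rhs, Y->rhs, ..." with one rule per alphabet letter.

  step 2 ⇒ step 3: DBCADBDBC ⇒ BC·CA·DB·C·BC·CA·BC·CA·DB
    A ↦ C
    B ↦ CA
    C ↦ DB
    D ↦ BC

A->C, B->CA, C->DB, D->BC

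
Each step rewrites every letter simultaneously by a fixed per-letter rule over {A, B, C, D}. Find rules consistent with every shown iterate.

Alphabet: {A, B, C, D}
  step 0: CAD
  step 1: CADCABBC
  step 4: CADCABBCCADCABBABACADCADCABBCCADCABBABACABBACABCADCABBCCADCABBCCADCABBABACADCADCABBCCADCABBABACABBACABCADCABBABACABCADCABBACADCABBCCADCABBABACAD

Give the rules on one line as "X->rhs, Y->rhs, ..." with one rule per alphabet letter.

A->CAB, B->BA, C->CAD, D->BC

  step 0 ⇒ step 1: CAD ⇒ CAD·CAB·BC
    A ↦ CAB
    C ↦ CAD
    D ↦ BC
    B ↦ BA  (constrained at step 1)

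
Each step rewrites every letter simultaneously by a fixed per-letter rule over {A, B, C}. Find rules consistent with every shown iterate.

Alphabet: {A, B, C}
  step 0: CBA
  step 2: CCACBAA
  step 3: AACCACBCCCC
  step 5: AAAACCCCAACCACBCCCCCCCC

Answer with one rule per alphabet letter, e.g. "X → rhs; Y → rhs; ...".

A->CC, B->CB, C->A

  step 2 ⇒ step 3: CCACBAA ⇒ A·A·CC·A·CB·CC·CC
    A ↦ CC
    B ↦ CB
    C ↦ A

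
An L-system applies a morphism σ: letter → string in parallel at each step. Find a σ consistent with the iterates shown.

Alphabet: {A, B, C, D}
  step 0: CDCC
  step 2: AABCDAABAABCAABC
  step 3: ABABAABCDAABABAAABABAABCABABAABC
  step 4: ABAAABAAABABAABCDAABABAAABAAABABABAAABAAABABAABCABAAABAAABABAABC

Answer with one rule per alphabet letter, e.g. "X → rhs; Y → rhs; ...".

  step 3 ⇒ step 4: ABABAABCDAABABAAABABAABCABABAABC ⇒ AB·AA·AB·AA·AB·AB·AA·BC·DA·AB·AB·AA·AB·AA·AB·AB·AB·AA·AB·AA·AB·AB·AA·BC·AB·AA·AB·AA·AB·AB·AA·BC
    A ↦ AB
    B ↦ AA
    C ↦ BC
    D ↦ DA

A->AB, B->AA, C->BC, D->DA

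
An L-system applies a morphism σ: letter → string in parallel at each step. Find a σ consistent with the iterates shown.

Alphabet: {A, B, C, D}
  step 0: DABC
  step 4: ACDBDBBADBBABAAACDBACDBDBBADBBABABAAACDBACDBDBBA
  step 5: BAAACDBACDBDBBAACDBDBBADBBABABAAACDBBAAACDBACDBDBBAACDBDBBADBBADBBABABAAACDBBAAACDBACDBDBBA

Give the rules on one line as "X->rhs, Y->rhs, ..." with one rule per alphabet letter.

A->BA, B->DB, C->A, D->AC

  step 4 ⇒ step 5: ACDBDBBADBBABAAACDBACDBDBBADBBABABAAACDBACDBDBBA ⇒ BA·A·AC·DB·AC·DB·DB·BA·AC·DB·DB·BA·DB·BA·BA·BA·A·AC·DB·BA·A·AC·DB·AC·DB·DB·BA·AC·DB·DB·BA·DB·BA·DB·BA·BA·BA·A·AC·DB·BA·A·AC·DB·AC·DB·DB·BA
    A ↦ BA
    B ↦ DB
    C ↦ A
    D ↦ AC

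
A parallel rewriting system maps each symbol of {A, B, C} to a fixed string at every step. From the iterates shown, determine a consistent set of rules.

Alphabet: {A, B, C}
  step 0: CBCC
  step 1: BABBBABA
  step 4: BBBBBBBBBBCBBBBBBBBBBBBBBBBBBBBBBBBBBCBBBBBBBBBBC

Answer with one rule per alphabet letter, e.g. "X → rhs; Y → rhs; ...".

A->C, B->BB, C->BA

  step 0 ⇒ step 1: CBCC ⇒ BA·BB·BA·BA
    B ↦ BB
    C ↦ BA
    A ↦ C  (constrained at step 1)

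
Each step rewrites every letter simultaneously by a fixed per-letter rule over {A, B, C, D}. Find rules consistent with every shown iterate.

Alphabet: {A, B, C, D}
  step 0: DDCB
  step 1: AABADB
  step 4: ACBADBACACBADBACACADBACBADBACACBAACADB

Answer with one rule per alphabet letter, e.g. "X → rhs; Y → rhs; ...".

A->AC, B->DB, C->BA, D->A

  step 0 ⇒ step 1: DDCB ⇒ A·A·BA·DB
    B ↦ DB
    C ↦ BA
    D ↦ A
    A ↦ AC  (constrained at step 1)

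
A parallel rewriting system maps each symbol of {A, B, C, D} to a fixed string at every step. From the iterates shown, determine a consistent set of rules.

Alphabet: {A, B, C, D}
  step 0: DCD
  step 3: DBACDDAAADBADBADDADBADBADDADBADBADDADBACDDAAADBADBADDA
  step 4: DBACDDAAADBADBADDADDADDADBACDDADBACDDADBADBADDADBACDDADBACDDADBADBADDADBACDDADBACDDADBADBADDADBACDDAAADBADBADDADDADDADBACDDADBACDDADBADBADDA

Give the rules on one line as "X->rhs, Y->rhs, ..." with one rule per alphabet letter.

  step 3 ⇒ step 4: DBACDDAAADBADBADDADBADBADDADBADBADDADBACDDAAADBADBADDA ⇒ DBA·C·DDA·AA·DBA·DBA·DDA·DDA·DDA·DBA·C·DDA·DBA·C·DDA·DBA·DBA·DDA·DBA·C·DDA·DBA·C·DDA·DBA·DBA·DDA·DBA·C·DDA·DBA·C·DDA·DBA·DBA·DDA·DBA·C·DDA·AA·DBA·DBA·DDA·DDA·DDA·DBA·C·DDA·DBA·C·DDA·DBA·DBA·DDA
    A ↦ DDA
    B ↦ C
    C ↦ AA
    D ↦ DBA

A->DDA, B->C, C->AA, D->DBA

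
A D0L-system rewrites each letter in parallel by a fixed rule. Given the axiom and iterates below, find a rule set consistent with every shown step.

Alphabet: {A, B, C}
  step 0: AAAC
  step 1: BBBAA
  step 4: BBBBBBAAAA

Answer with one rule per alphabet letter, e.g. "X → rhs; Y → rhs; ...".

A->B, B->C, C->AA

  step 0 ⇒ step 1: AAAC ⇒ B·B·B·AA
    A ↦ B
    C ↦ AA
    B ↦ C  (constrained at step 1)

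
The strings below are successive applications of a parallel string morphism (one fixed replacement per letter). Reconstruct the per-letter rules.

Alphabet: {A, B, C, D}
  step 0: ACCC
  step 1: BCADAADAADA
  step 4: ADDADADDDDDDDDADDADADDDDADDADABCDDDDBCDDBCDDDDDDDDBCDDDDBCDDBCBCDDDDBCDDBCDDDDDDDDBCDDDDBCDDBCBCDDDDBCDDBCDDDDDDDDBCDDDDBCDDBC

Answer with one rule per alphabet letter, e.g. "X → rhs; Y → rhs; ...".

  step 0 ⇒ step 1: ACCC ⇒ BC·ADA·ADA·ADA
    A ↦ BC
    C ↦ ADA
    B ↦ ADD  (constrained at step 1)
    D ↦ DD  (constrained at step 1)

A->BC, B->ADD, C->ADA, D->DD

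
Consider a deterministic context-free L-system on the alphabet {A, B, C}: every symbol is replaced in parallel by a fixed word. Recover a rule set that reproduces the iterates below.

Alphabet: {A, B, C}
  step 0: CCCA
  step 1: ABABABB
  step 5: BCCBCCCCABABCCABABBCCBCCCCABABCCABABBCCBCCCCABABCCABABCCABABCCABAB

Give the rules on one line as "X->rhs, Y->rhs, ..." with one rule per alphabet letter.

A->B, B->CC, C->AB

  step 0 ⇒ step 1: CCCA ⇒ AB·AB·AB·B
    A ↦ B
    C ↦ AB
    B ↦ CC  (constrained at step 1)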